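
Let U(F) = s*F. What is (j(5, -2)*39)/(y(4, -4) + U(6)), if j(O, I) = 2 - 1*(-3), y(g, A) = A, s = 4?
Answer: 39/4 ≈ 9.7500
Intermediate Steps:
U(F) = 4*F
j(O, I) = 5 (j(O, I) = 2 + 3 = 5)
(j(5, -2)*39)/(y(4, -4) + U(6)) = (5*39)/(-4 + 4*6) = 195/(-4 + 24) = 195/20 = 195*(1/20) = 39/4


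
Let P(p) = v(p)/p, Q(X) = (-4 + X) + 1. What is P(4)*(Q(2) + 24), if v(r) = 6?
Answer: 69/2 ≈ 34.500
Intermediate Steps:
Q(X) = -3 + X
P(p) = 6/p
P(4)*(Q(2) + 24) = (6/4)*((-3 + 2) + 24) = (6*(1/4))*(-1 + 24) = (3/2)*23 = 69/2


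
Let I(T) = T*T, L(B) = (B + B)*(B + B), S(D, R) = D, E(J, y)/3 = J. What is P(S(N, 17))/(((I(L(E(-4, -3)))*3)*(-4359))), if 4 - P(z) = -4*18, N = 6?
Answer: -19/1084658688 ≈ -1.7517e-8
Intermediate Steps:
E(J, y) = 3*J
L(B) = 4*B² (L(B) = (2*B)*(2*B) = 4*B²)
I(T) = T²
P(z) = 76 (P(z) = 4 - (-4)*18 = 4 - 1*(-72) = 4 + 72 = 76)
P(S(N, 17))/(((I(L(E(-4, -3)))*3)*(-4359))) = 76/((((4*(3*(-4))²)²*3)*(-4359))) = 76/((((4*(-12)²)²*3)*(-4359))) = 76/((((4*144)²*3)*(-4359))) = 76/(((576²*3)*(-4359))) = 76/(((331776*3)*(-4359))) = 76/((995328*(-4359))) = 76/(-4338634752) = 76*(-1/4338634752) = -19/1084658688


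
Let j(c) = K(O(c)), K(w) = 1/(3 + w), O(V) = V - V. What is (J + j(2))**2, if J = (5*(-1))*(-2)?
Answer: 961/9 ≈ 106.78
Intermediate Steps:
O(V) = 0
j(c) = 1/3 (j(c) = 1/(3 + 0) = 1/3)
J = 10 (J = -5*(-2) = 10)
(J + j(2))**2 = (10 + 1/3)**2 = (31/3)**2 = 961/9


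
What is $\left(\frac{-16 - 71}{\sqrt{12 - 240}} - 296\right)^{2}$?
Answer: $\frac{6656293}{76} - \frac{8584 i \sqrt{57}}{19} \approx 87583.0 - 3410.9 i$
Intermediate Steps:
$\left(\frac{-16 - 71}{\sqrt{12 - 240}} - 296\right)^{2} = \left(\frac{-16 - 71}{\sqrt{-228}} - 296\right)^{2} = \left(- \frac{87}{2 i \sqrt{57}} - 296\right)^{2} = \left(- 87 \left(- \frac{i \sqrt{57}}{114}\right) - 296\right)^{2} = \left(\frac{29 i \sqrt{57}}{38} - 296\right)^{2} = \left(-296 + \frac{29 i \sqrt{57}}{38}\right)^{2}$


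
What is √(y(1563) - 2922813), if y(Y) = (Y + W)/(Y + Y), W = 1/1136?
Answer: I*√2303645158726518054/887784 ≈ 1709.6*I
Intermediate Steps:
W = 1/1136 ≈ 0.00088028
y(Y) = (1/1136 + Y)/(2*Y) (y(Y) = (Y + 1/1136)/(Y + Y) = (1/1136 + Y)/((2*Y)) = (1/1136 + Y)*(1/(2*Y)) = (1/1136 + Y)/(2*Y))
√(y(1563) - 2922813) = √((1/2272)*(1 + 1136*1563)/1563 - 2922813) = √((1/2272)*(1/1563)*(1 + 1775568) - 2922813) = √((1/2272)*(1/1563)*1775569 - 2922813) = √(1775569/3551136 - 2922813) = √(-10379304689999/3551136) = I*√2303645158726518054/887784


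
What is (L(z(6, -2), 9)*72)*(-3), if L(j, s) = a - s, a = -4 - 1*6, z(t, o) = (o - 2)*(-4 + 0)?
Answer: 4104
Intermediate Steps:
z(t, o) = 8 - 4*o (z(t, o) = (-2 + o)*(-4) = 8 - 4*o)
a = -10 (a = -4 - 6 = -10)
L(j, s) = -10 - s
(L(z(6, -2), 9)*72)*(-3) = ((-10 - 1*9)*72)*(-3) = ((-10 - 9)*72)*(-3) = -19*72*(-3) = -1368*(-3) = 4104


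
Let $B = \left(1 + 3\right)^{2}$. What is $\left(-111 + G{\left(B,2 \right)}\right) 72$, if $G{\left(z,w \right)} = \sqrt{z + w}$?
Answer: $-7992 + 216 \sqrt{2} \approx -7686.5$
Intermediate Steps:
$B = 16$ ($B = 4^{2} = 16$)
$G{\left(z,w \right)} = \sqrt{w + z}$
$\left(-111 + G{\left(B,2 \right)}\right) 72 = \left(-111 + \sqrt{2 + 16}\right) 72 = \left(-111 + \sqrt{18}\right) 72 = \left(-111 + 3 \sqrt{2}\right) 72 = -7992 + 216 \sqrt{2}$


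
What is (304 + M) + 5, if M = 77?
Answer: 386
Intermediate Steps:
(304 + M) + 5 = (304 + 77) + 5 = 381 + 5 = 386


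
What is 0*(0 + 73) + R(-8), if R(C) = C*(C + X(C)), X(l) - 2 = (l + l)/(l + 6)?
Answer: -16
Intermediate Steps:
X(l) = 2 + 2*l/(6 + l) (X(l) = 2 + (l + l)/(l + 6) = 2 + (2*l)/(6 + l) = 2 + 2*l/(6 + l))
R(C) = C*(C + 4*(3 + C)/(6 + C))
0*(0 + 73) + R(-8) = 0*(0 + 73) - 8*(12 + (-8)² + 10*(-8))/(6 - 8) = 0*73 - 8*(12 + 64 - 80)/(-2) = 0 - 8*(-½)*(-4) = 0 - 16 = -16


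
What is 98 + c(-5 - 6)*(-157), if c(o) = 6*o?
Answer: 10460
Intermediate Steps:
98 + c(-5 - 6)*(-157) = 98 + (6*(-5 - 6))*(-157) = 98 + (6*(-11))*(-157) = 98 - 66*(-157) = 98 + 10362 = 10460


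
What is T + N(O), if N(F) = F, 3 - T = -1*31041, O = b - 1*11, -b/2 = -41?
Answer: 31115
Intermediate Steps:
b = 82 (b = -2*(-41) = 82)
O = 71 (O = 82 - 1*11 = 82 - 11 = 71)
T = 31044 (T = 3 - (-1)*31041 = 3 - 1*(-31041) = 3 + 31041 = 31044)
T + N(O) = 31044 + 71 = 31115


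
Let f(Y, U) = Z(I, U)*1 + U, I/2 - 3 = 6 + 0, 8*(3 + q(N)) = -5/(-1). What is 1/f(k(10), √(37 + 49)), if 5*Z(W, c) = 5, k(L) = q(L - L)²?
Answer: -1/85 + √86/85 ≈ 0.097337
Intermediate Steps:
q(N) = -19/8 (q(N) = -3 + (-5/(-1))/8 = -3 + (-5*(-1))/8 = -3 + (⅛)*5 = -3 + 5/8 = -19/8)
I = 18 (I = 6 + 2*(6 + 0) = 6 + 2*6 = 6 + 12 = 18)
k(L) = 361/64 (k(L) = (-19/8)² = 361/64)
Z(W, c) = 1 (Z(W, c) = (⅕)*5 = 1)
f(Y, U) = 1 + U (f(Y, U) = 1*1 + U = 1 + U)
1/f(k(10), √(37 + 49)) = 1/(1 + √(37 + 49)) = 1/(1 + √86)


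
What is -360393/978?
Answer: -737/2 ≈ -368.50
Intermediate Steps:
-360393/978 = -33*67/6 = -737/2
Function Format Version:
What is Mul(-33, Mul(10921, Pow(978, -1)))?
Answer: Rational(-737, 2) ≈ -368.50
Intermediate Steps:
Mul(-33, Mul(10921, Pow(978, -1))) = Mul(-33, Mul(10921, Rational(1, 978))) = Mul(-33, Rational(67, 6)) = Rational(-737, 2)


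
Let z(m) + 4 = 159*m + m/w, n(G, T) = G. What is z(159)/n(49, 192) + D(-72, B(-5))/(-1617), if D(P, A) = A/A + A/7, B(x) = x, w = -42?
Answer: 11676221/22638 ≈ 515.78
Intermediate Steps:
D(P, A) = 1 + A/7 (D(P, A) = 1 + A*(⅐) = 1 + A/7)
z(m) = -4 + 6677*m/42 (z(m) = -4 + (159*m + m/(-42)) = -4 + (159*m + m*(-1/42)) = -4 + (159*m - m/42) = -4 + 6677*m/42)
z(159)/n(49, 192) + D(-72, B(-5))/(-1617) = (-4 + (6677/42)*159)/49 + (1 + (⅐)*(-5))/(-1617) = (-4 + 353881/14)*(1/49) + (1 - 5/7)*(-1/1617) = (353825/14)*(1/49) + (2/7)*(-1/1617) = 353825/686 - 2/11319 = 11676221/22638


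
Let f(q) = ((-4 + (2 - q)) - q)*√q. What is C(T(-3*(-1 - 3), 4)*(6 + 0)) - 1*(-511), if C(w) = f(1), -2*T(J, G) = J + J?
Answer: 507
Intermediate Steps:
T(J, G) = -J (T(J, G) = -(J + J)/2 = -J)
f(q) = √q*(-2 - 2*q) (f(q) = ((-2 - q) - q)*√q = (-2 - 2*q)*√q = √q*(-2 - 2*q))
C(w) = -4 (C(w) = 2*√1*(-1 - 1*1) = 2*1*(-1 - 1) = 2*1*(-2) = -4)
C(T(-3*(-1 - 3), 4)*(6 + 0)) - 1*(-511) = -4 - 1*(-511) = -4 + 511 = 507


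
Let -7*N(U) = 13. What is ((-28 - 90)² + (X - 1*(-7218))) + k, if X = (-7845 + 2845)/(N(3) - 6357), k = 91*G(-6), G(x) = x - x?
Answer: 117638463/5564 ≈ 21143.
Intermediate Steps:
G(x) = 0
N(U) = -13/7 (N(U) = -⅐*13 = -13/7)
k = 0 (k = 91*0 = 0)
X = 4375/5564 (X = (-7845 + 2845)/(-13/7 - 6357) = -5000/(-44512/7) = -5000*(-7/44512) = 4375/5564 ≈ 0.78630)
((-28 - 90)² + (X - 1*(-7218))) + k = ((-28 - 90)² + (4375/5564 - 1*(-7218))) + 0 = ((-118)² + (4375/5564 + 7218)) + 0 = (13924 + 40165327/5564) + 0 = 117638463/5564 + 0 = 117638463/5564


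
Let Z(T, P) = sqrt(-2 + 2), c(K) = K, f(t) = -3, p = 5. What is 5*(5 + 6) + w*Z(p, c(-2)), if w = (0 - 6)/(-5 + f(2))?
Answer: 55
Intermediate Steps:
Z(T, P) = 0 (Z(T, P) = sqrt(0) = 0)
w = 3/4 (w = (0 - 6)/(-5 - 3) = -6/(-8) = -6*(-1/8) = 3/4 ≈ 0.75000)
5*(5 + 6) + w*Z(p, c(-2)) = 5*(5 + 6) + (3/4)*0 = 5*11 + 0 = 55 + 0 = 55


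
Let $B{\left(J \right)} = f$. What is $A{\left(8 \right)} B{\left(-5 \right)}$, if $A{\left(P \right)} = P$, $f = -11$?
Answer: $-88$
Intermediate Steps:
$B{\left(J \right)} = -11$
$A{\left(8 \right)} B{\left(-5 \right)} = 8 \left(-11\right) = -88$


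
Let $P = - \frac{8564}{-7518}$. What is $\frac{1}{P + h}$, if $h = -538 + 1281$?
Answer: $\frac{3759}{2797219} \approx 0.0013438$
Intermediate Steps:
$h = 743$
$P = \frac{4282}{3759}$ ($P = \left(-8564\right) \left(- \frac{1}{7518}\right) = \frac{4282}{3759} \approx 1.1391$)
$\frac{1}{P + h} = \frac{1}{\frac{4282}{3759} + 743} = \frac{1}{\frac{2797219}{3759}} = \frac{3759}{2797219}$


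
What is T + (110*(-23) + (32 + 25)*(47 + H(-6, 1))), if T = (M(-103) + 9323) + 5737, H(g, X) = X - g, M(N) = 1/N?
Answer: 1607623/103 ≈ 15608.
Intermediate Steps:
T = 1551179/103 (T = (1/(-103) + 9323) + 5737 = (-1/103 + 9323) + 5737 = 960268/103 + 5737 = 1551179/103 ≈ 15060.)
T + (110*(-23) + (32 + 25)*(47 + H(-6, 1))) = 1551179/103 + (110*(-23) + (32 + 25)*(47 + (1 - 1*(-6)))) = 1551179/103 + (-2530 + 57*(47 + (1 + 6))) = 1551179/103 + (-2530 + 57*(47 + 7)) = 1551179/103 + (-2530 + 57*54) = 1551179/103 + (-2530 + 3078) = 1551179/103 + 548 = 1607623/103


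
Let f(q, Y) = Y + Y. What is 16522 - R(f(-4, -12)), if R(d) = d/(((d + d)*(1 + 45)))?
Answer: 1520023/92 ≈ 16522.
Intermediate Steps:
f(q, Y) = 2*Y
R(d) = 1/92 (R(d) = d/(((2*d)*46)) = d/((92*d)) = d*(1/(92*d)) = 1/92)
16522 - R(f(-4, -12)) = 16522 - 1*1/92 = 16522 - 1/92 = 1520023/92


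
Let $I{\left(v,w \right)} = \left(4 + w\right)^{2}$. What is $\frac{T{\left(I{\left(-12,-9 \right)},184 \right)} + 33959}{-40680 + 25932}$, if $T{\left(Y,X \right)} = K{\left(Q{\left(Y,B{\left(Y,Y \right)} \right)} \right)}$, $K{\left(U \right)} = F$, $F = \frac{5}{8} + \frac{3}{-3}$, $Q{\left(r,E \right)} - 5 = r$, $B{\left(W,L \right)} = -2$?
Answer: $- \frac{271669}{117984} \approx -2.3026$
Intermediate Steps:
$Q{\left(r,E \right)} = 5 + r$
$F = - \frac{3}{8}$ ($F = 5 \cdot \frac{1}{8} + 3 \left(- \frac{1}{3}\right) = \frac{5}{8} - 1 = - \frac{3}{8} \approx -0.375$)
$K{\left(U \right)} = - \frac{3}{8}$
$T{\left(Y,X \right)} = - \frac{3}{8}$
$\frac{T{\left(I{\left(-12,-9 \right)},184 \right)} + 33959}{-40680 + 25932} = \frac{- \frac{3}{8} + 33959}{-40680 + 25932} = \frac{271669}{8 \left(-14748\right)} = \frac{271669}{8} \left(- \frac{1}{14748}\right) = - \frac{271669}{117984}$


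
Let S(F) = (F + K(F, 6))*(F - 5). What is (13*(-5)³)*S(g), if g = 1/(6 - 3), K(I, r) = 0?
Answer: 22750/9 ≈ 2527.8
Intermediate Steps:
g = ⅓ (g = 1/3 = ⅓ ≈ 0.33333)
S(F) = F*(-5 + F) (S(F) = (F + 0)*(F - 5) = F*(-5 + F))
(13*(-5)³)*S(g) = (13*(-5)³)*((-5 + ⅓)/3) = (13*(-125))*((⅓)*(-14/3)) = -1625*(-14/9) = 22750/9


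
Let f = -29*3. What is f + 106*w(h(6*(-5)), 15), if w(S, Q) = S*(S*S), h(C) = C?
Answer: -2862087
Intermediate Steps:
f = -87
w(S, Q) = S³ (w(S, Q) = S*S² = S³)
f + 106*w(h(6*(-5)), 15) = -87 + 106*(6*(-5))³ = -87 + 106*(-30)³ = -87 + 106*(-27000) = -87 - 2862000 = -2862087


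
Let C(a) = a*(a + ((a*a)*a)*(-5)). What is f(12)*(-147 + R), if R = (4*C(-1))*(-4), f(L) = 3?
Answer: -249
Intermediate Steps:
C(a) = a*(a - 5*a³) (C(a) = a*(a + (a²*a)*(-5)) = a*(a + a³*(-5)) = a*(a - 5*a³))
R = 64 (R = (4*((-1)² - 5*(-1)⁴))*(-4) = (4*(1 - 5*1))*(-4) = (4*(1 - 5))*(-4) = (4*(-4))*(-4) = -16*(-4) = 64)
f(12)*(-147 + R) = 3*(-147 + 64) = 3*(-83) = -249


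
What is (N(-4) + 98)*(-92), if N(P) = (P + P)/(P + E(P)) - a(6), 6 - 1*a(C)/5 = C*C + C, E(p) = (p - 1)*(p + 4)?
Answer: -25760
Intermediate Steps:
E(p) = (-1 + p)*(4 + p)
a(C) = 30 - 5*C - 5*C² (a(C) = 30 - 5*(C*C + C) = 30 - 5*(C² + C) = 30 - 5*(C + C²) = 30 + (-5*C - 5*C²) = 30 - 5*C - 5*C²)
N(P) = 180 + 2*P/(-4 + P² + 4*P) (N(P) = (P + P)/(P + (-4 + P² + 3*P)) - (30 - 5*6 - 5*6²) = (2*P)/(-4 + P² + 4*P) - (30 - 30 - 5*36) = 2*P/(-4 + P² + 4*P) - (30 - 30 - 180) = 2*P/(-4 + P² + 4*P) - 1*(-180) = 2*P/(-4 + P² + 4*P) + 180 = 180 + 2*P/(-4 + P² + 4*P))
(N(-4) + 98)*(-92) = (2*(-360 + 90*(-4)² + 361*(-4))/(-4 + (-4)² + 4*(-4)) + 98)*(-92) = (2*(-360 + 90*16 - 1444)/(-4 + 16 - 16) + 98)*(-92) = (2*(-360 + 1440 - 1444)/(-4) + 98)*(-92) = (2*(-¼)*(-364) + 98)*(-92) = (182 + 98)*(-92) = 280*(-92) = -25760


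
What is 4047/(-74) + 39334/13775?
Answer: -52836709/1019350 ≈ -51.834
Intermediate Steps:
4047/(-74) + 39334/13775 = 4047*(-1/74) + 39334*(1/13775) = -4047/74 + 39334/13775 = -52836709/1019350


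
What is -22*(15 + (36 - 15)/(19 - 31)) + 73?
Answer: -437/2 ≈ -218.50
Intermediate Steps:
-22*(15 + (36 - 15)/(19 - 31)) + 73 = -22*(15 + 21/(-12)) + 73 = -22*(15 + 21*(-1/12)) + 73 = -22*(15 - 7/4) + 73 = -22*53/4 + 73 = -583/2 + 73 = -437/2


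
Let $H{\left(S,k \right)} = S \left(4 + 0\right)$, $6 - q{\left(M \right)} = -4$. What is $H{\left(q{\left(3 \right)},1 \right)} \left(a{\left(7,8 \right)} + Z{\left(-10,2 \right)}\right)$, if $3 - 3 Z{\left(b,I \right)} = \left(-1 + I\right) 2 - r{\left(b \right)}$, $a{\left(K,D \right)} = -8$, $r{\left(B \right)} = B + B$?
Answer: $- \frac{1720}{3} \approx -573.33$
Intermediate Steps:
$r{\left(B \right)} = 2 B$
$q{\left(M \right)} = 10$ ($q{\left(M \right)} = 6 - -4 = 6 + 4 = 10$)
$H{\left(S,k \right)} = 4 S$ ($H{\left(S,k \right)} = S 4 = 4 S$)
$Z{\left(b,I \right)} = \frac{5}{3} - \frac{2 I}{3} + \frac{2 b}{3}$ ($Z{\left(b,I \right)} = 1 - \frac{\left(-1 + I\right) 2 - 2 b}{3} = 1 - \frac{\left(-2 + 2 I\right) - 2 b}{3} = 1 - \frac{-2 - 2 b + 2 I}{3} = 1 + \left(\frac{2}{3} - \frac{2 I}{3} + \frac{2 b}{3}\right) = \frac{5}{3} - \frac{2 I}{3} + \frac{2 b}{3}$)
$H{\left(q{\left(3 \right)},1 \right)} \left(a{\left(7,8 \right)} + Z{\left(-10,2 \right)}\right) = 4 \cdot 10 \left(-8 + \left(\frac{5}{3} - \frac{4}{3} + \frac{2}{3} \left(-10\right)\right)\right) = 40 \left(-8 - \frac{19}{3}\right) = 40 \left(- \frac{43}{3}\right) = - \frac{1720}{3}$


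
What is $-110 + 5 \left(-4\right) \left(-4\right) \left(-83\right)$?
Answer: $-6750$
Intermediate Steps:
$-110 + 5 \left(-4\right) \left(-4\right) \left(-83\right) = -110 + \left(-20\right) \left(-4\right) \left(-83\right) = -110 + 80 \left(-83\right) = -110 - 6640 = -6750$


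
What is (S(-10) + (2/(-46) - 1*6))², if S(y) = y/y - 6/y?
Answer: 261121/13225 ≈ 19.745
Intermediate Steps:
S(y) = 1 - 6/y
(S(-10) + (2/(-46) - 1*6))² = ((-6 - 10)/(-10) + (2/(-46) - 1*6))² = (-⅒*(-16) + (2*(-1/46) - 6))² = (8/5 + (-1/23 - 6))² = (8/5 - 139/23)² = (-511/115)² = 261121/13225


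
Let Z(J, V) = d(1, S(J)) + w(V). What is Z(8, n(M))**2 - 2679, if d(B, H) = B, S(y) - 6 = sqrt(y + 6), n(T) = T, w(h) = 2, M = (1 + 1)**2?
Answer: -2670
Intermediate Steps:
M = 4 (M = 2**2 = 4)
S(y) = 6 + sqrt(6 + y) (S(y) = 6 + sqrt(y + 6) = 6 + sqrt(6 + y))
Z(J, V) = 3 (Z(J, V) = 1 + 2 = 3)
Z(8, n(M))**2 - 2679 = 3**2 - 2679 = 9 - 2679 = -2670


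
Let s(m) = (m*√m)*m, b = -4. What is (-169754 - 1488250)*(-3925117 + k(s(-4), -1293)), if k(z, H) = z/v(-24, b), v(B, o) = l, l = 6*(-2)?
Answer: 6507859686468 + 4421344*I ≈ 6.5079e+12 + 4.4213e+6*I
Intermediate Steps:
s(m) = m^(5/2) (s(m) = m^(3/2)*m = m^(5/2))
l = -12
v(B, o) = -12
k(z, H) = -z/12 (k(z, H) = z/(-12) = z*(-1/12) = -z/12)
(-169754 - 1488250)*(-3925117 + k(s(-4), -1293)) = (-169754 - 1488250)*(-3925117 - 8*I/3) = -1658004*(-3925117 - 8*I/3) = 6507859686468 + 4421344*I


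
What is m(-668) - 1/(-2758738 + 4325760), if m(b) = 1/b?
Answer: -783845/523385348 ≈ -0.0014976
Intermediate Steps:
m(-668) - 1/(-2758738 + 4325760) = 1/(-668) - 1/(-2758738 + 4325760) = -1/668 - 1/1567022 = -783845/523385348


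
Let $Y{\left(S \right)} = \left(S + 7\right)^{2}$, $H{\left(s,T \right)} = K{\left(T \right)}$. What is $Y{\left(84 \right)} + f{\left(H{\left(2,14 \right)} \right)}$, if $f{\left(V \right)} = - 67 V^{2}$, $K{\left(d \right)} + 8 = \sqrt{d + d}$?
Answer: $2117 + 2144 \sqrt{7} \approx 7789.5$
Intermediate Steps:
$K{\left(d \right)} = -8 + \sqrt{2} \sqrt{d}$ ($K{\left(d \right)} = -8 + \sqrt{d + d} = -8 + \sqrt{2 d} = -8 + \sqrt{2} \sqrt{d}$)
$H{\left(s,T \right)} = -8 + \sqrt{2} \sqrt{T}$
$Y{\left(S \right)} = \left(7 + S\right)^{2}$
$Y{\left(84 \right)} + f{\left(H{\left(2,14 \right)} \right)} = \left(7 + 84\right)^{2} - 67 \left(-8 + \sqrt{2} \sqrt{14}\right)^{2} = 91^{2} - 67 \left(-8 + 2 \sqrt{7}\right)^{2} = 8281 - 67 \left(-8 + 2 \sqrt{7}\right)^{2}$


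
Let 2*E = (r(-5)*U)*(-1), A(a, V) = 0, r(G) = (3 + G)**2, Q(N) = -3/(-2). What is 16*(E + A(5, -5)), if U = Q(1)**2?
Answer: -72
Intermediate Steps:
Q(N) = 3/2 (Q(N) = -3*(-1/2) = 3/2)
U = 9/4 (U = (3/2)**2 = 9/4 ≈ 2.2500)
E = -9/2 (E = (((3 - 5)**2*(9/4))*(-1))/2 = (((-2)**2*(9/4))*(-1))/2 = ((4*(9/4))*(-1))/2 = (9*(-1))/2 = (1/2)*(-9) = -9/2 ≈ -4.5000)
16*(E + A(5, -5)) = 16*(-9/2 + 0) = 16*(-9/2) = -72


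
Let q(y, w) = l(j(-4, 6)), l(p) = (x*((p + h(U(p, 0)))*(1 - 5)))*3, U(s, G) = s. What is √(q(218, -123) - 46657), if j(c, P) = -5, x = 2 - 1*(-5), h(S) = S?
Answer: I*√45817 ≈ 214.05*I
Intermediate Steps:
x = 7 (x = 2 + 5 = 7)
l(p) = -168*p (l(p) = (7*((p + p)*(1 - 5)))*3 = (7*((2*p)*(-4)))*3 = (7*(-8*p))*3 = -56*p*3 = -168*p)
q(y, w) = 840 (q(y, w) = -168*(-5) = 840)
√(q(218, -123) - 46657) = √(840 - 46657) = √(-45817) = I*√45817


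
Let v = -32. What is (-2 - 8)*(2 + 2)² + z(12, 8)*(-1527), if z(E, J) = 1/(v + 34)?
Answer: -1847/2 ≈ -923.50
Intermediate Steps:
z(E, J) = ½ (z(E, J) = 1/(-32 + 34) = 1/2 = ½)
(-2 - 8)*(2 + 2)² + z(12, 8)*(-1527) = (-2 - 8)*(2 + 2)² + (½)*(-1527) = -10*4² - 1527/2 = -10*16 - 1527/2 = -160 - 1527/2 = -1847/2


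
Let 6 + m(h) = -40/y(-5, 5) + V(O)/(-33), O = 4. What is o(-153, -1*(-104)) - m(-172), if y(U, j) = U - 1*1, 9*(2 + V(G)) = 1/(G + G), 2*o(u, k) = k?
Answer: 11075/216 ≈ 51.273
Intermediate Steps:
o(u, k) = k/2
V(G) = -2 + 1/(18*G) (V(G) = -2 + 1/(9*(G + G)) = -2 + 1/(9*((2*G))) = -2 + (1/(2*G))/9 = -2 + 1/(18*G))
y(U, j) = -1 + U (y(U, j) = U - 1 = -1 + U)
m(h) = 157/216 (m(h) = -6 + (-40/(-1 - 5) + (-2 + (1/18)/4)/(-33)) = -6 + (-40/(-6) + (-2 + (1/18)*(¼))*(-1/33)) = -6 + (-40*(-⅙) + (-2 + 1/72)*(-1/33)) = -6 + (20/3 - 143/72*(-1/33)) = -6 + (20/3 + 13/216) = -6 + 1453/216 = 157/216)
o(-153, -1*(-104)) - m(-172) = (-1*(-104))/2 - 1*157/216 = (½)*104 - 157/216 = 52 - 157/216 = 11075/216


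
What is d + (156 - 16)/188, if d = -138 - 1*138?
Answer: -12937/47 ≈ -275.26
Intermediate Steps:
d = -276 (d = -138 - 138 = -276)
d + (156 - 16)/188 = -276 + (156 - 16)/188 = -276 + 140*(1/188) = -276 + 35/47 = -12937/47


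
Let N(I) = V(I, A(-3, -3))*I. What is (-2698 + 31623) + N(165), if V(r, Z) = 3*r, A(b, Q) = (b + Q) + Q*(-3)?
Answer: 110600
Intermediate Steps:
A(b, Q) = b - 2*Q (A(b, Q) = (Q + b) - 3*Q = b - 2*Q)
N(I) = 3*I² (N(I) = (3*I)*I = 3*I²)
(-2698 + 31623) + N(165) = (-2698 + 31623) + 3*165² = 28925 + 3*27225 = 28925 + 81675 = 110600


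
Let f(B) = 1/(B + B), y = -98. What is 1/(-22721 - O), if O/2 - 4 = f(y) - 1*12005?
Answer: 98/125539 ≈ 0.00078063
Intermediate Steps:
f(B) = 1/(2*B)
O = -2352197/98 (O = 8 + 2*((1/2)/(-98) - 1*12005) = 8 + 2*((1/2)*(-1/98) - 12005) = 8 + 2*(-1/196 - 12005) = 8 + 2*(-2352981/196) = 8 - 2352981/98 = -2352197/98 ≈ -24002.)
1/(-22721 - O) = 1/(-22721 - 1*(-2352197/98)) = 1/(-22721 + 2352197/98) = 1/(125539/98) = 98/125539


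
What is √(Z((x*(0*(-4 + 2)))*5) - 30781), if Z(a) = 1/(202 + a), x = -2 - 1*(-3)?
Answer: I*√1255987722/202 ≈ 175.45*I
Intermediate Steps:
x = 1 (x = -2 + 3 = 1)
√(Z((x*(0*(-4 + 2)))*5) - 30781) = √(1/(202 + (1*(0*(-4 + 2)))*5) - 30781) = √(1/(202 + (1*(0*(-2)))*5) - 30781) = √(1/(202 + (1*0)*5) - 30781) = √(1/(202 + 0*5) - 30781) = √(1/(202 + 0) - 30781) = √(1/202 - 30781) = √(-6217761/202) = I*√1255987722/202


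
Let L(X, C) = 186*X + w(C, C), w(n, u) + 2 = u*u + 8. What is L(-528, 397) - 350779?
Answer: -291372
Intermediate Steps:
w(n, u) = 6 + u**2 (w(n, u) = -2 + (u*u + 8) = -2 + (u**2 + 8) = -2 + (8 + u**2) = 6 + u**2)
L(X, C) = 6 + C**2 + 186*X (L(X, C) = 186*X + (6 + C**2) = 6 + C**2 + 186*X)
L(-528, 397) - 350779 = (6 + 397**2 + 186*(-528)) - 350779 = (6 + 157609 - 98208) - 350779 = 59407 - 350779 = -291372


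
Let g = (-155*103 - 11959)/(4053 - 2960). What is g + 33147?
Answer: 36201747/1093 ≈ 33121.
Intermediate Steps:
g = -27924/1093 (g = (-15965 - 11959)/1093 = -27924*1/1093 = -27924/1093 ≈ -25.548)
g + 33147 = -27924/1093 + 33147 = 36201747/1093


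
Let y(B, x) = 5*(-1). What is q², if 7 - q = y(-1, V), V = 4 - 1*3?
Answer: 144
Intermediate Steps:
V = 1 (V = 4 - 3 = 1)
y(B, x) = -5
q = 12 (q = 7 - 1*(-5) = 7 + 5 = 12)
q² = 12² = 144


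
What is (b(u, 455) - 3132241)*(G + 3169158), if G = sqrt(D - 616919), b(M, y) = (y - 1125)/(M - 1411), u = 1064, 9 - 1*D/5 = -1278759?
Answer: -3444516494872206/347 - 1086886957*sqrt(5776921)/347 ≈ -9.9341e+12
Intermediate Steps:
D = 6393840 (D = 45 - 5*(-1278759) = 45 + 6393795 = 6393840)
b(M, y) = (-1125 + y)/(-1411 + M)
G = sqrt(5776921) (G = sqrt(6393840 - 616919) = sqrt(5776921) ≈ 2403.5)
(b(u, 455) - 3132241)*(G + 3169158) = ((-1125 + 455)/(-1411 + 1064) - 3132241)*(sqrt(5776921) + 3169158) = (-670/(-347) - 3132241)*(3169158 + sqrt(5776921)) = (-1/347*(-670) - 3132241)*(3169158 + sqrt(5776921)) = (670/347 - 3132241)*(3169158 + sqrt(5776921)) = -1086886957*(3169158 + sqrt(5776921))/347 = -3444516494872206/347 - 1086886957*sqrt(5776921)/347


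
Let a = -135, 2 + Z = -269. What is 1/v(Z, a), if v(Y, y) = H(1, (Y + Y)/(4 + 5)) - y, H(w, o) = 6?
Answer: 1/141 ≈ 0.0070922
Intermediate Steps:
Z = -271 (Z = -2 - 269 = -271)
v(Y, y) = 6 - y
1/v(Z, a) = 1/(6 - 1*(-135)) = 1/(6 + 135) = 1/141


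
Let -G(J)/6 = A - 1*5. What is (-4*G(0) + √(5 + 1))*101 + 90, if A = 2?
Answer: -7182 + 101*√6 ≈ -6934.6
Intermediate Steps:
G(J) = 18 (G(J) = -6*(2 - 1*5) = -6*(2 - 5) = -6*(-3) = 18)
(-4*G(0) + √(5 + 1))*101 + 90 = (-4*18 + √(5 + 1))*101 + 90 = (-72 + √6)*101 + 90 = (-7272 + 101*√6) + 90 = -7182 + 101*√6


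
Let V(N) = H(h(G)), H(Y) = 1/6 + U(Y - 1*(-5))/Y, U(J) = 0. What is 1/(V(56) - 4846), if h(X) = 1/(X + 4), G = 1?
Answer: -6/29075 ≈ -0.00020636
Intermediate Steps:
h(X) = 1/(4 + X)
H(Y) = ⅙ (H(Y) = 1/6 + 0/Y = 1*(⅙) + 0 = ⅙ + 0 = ⅙)
V(N) = ⅙
1/(V(56) - 4846) = 1/(⅙ - 4846) = 1/(-29075/6) = -6/29075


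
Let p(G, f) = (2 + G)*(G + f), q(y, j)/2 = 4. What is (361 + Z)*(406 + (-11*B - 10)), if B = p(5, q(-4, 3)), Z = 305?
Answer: -402930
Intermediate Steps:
q(y, j) = 8 (q(y, j) = 2*4 = 8)
B = 91 (B = 5**2 + 2*5 + 2*8 + 5*8 = 25 + 10 + 16 + 40 = 91)
(361 + Z)*(406 + (-11*B - 10)) = (361 + 305)*(406 + (-11*91 - 10)) = 666*(406 + (-1001 - 10)) = 666*(406 - 1011) = 666*(-605) = -402930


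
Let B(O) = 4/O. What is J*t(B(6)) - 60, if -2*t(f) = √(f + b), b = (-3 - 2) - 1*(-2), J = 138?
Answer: -60 - 23*I*√21 ≈ -60.0 - 105.4*I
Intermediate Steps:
b = -3 (b = -5 + 2 = -3)
t(f) = -√(-3 + f)/2 (t(f) = -√(f - 3)/2 = -√(-3 + f)/2)
J*t(B(6)) - 60 = 138*(-√(-3 + 4/6)/2) - 60 = 138*(-√(-3 + 4*(⅙))/2) - 60 = 138*(-√(-3 + ⅔)/2) - 60 = 138*(-I*√21/6) - 60 = -23*I*√21 - 60 = -60 - 23*I*√21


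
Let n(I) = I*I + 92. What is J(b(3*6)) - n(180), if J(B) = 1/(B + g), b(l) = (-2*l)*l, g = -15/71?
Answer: -1495379387/46023 ≈ -32492.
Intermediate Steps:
g = -15/71 (g = -15*1/71 = -15/71 ≈ -0.21127)
b(l) = -2*l**2
n(I) = 92 + I**2 (n(I) = I**2 + 92 = 92 + I**2)
J(B) = 1/(-15/71 + B) (J(B) = 1/(B - 15/71) = 1/(-15/71 + B))
J(b(3*6)) - n(180) = 71/(-15 + 71*(-2*(3*6)**2)) - (92 + 180**2) = 71/(-15 + 71*(-2*18**2)) - (92 + 32400) = 71/(-15 + 71*(-2*324)) - 1*32492 = 71/(-15 + 71*(-648)) - 32492 = 71/(-15 - 46008) - 32492 = 71/(-46023) - 32492 = 71*(-1/46023) - 32492 = -71/46023 - 32492 = -1495379387/46023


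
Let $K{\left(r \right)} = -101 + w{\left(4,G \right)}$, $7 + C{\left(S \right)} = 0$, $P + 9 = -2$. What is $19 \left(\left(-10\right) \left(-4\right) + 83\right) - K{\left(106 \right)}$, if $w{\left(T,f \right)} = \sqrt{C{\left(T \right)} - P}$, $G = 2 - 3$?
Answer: $2436$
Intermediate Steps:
$P = -11$ ($P = -9 - 2 = -11$)
$C{\left(S \right)} = -7$ ($C{\left(S \right)} = -7 + 0 = -7$)
$G = -1$
$w{\left(T,f \right)} = 2$ ($w{\left(T,f \right)} = \sqrt{-7 - -11} = \sqrt{-7 + 11} = \sqrt{4} = 2$)
$K{\left(r \right)} = -99$ ($K{\left(r \right)} = -101 + 2 = -99$)
$19 \left(\left(-10\right) \left(-4\right) + 83\right) - K{\left(106 \right)} = 19 \left(\left(-10\right) \left(-4\right) + 83\right) - -99 = 19 \left(40 + 83\right) + 99 = 19 \cdot 123 + 99 = 2337 + 99 = 2436$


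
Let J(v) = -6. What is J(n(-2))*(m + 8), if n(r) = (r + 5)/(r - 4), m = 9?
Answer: -102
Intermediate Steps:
n(r) = (5 + r)/(-4 + r)
J(n(-2))*(m + 8) = -6*(9 + 8) = -6*17 = -102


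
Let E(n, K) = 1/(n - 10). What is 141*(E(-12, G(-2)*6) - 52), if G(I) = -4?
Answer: -161445/22 ≈ -7338.4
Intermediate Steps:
E(n, K) = 1/(-10 + n)
141*(E(-12, G(-2)*6) - 52) = 141*(1/(-10 - 12) - 52) = 141*(1/(-22) - 52) = 141*(-1/22 - 52) = 141*(-1145/22) = -161445/22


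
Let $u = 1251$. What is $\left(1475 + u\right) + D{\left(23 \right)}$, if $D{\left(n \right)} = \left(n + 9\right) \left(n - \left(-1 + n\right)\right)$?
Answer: $2758$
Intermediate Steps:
$D{\left(n \right)} = 9 + n$ ($D{\left(n \right)} = \left(9 + n\right) 1 = 9 + n$)
$\left(1475 + u\right) + D{\left(23 \right)} = \left(1475 + 1251\right) + \left(9 + 23\right) = 2726 + 32 = 2758$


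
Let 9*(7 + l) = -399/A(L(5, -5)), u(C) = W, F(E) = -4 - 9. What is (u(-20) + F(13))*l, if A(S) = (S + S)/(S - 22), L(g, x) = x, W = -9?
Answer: 13937/5 ≈ 2787.4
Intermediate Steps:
A(S) = 2*S/(-22 + S) (A(S) = (2*S)/(-22 + S) = 2*S/(-22 + S))
F(E) = -13
u(C) = -9
l = -1267/10 (l = -7 + (-399/(2*(-5)/(-22 - 5)))/9 = -7 + (-399/(2*(-5)/(-27)))/9 = -7 + (-399/(2*(-5)*(-1/27)))/9 = -7 + (-399/10/27)/9 = -7 + (-399*27/10)/9 = -7 + (⅑)*(-10773/10) = -7 - 1197/10 = -1267/10 ≈ -126.70)
(u(-20) + F(13))*l = (-9 - 13)*(-1267/10) = -22*(-1267/10) = 13937/5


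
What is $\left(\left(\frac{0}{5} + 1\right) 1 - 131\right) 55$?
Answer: $-7150$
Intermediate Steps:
$\left(\left(\frac{0}{5} + 1\right) 1 - 131\right) 55 = \left(\left(0 \cdot \frac{1}{5} + 1\right) 1 - 131\right) 55 = \left(\left(0 + 1\right) 1 - 131\right) 55 = \left(1 \cdot 1 - 131\right) 55 = \left(1 - 131\right) 55 = \left(-130\right) 55 = -7150$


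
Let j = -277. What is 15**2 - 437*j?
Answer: 121274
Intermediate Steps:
15**2 - 437*j = 15**2 - 437*(-277) = 225 + 121049 = 121274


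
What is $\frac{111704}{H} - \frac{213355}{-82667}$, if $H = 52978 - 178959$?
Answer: $\frac{17644441687}{10414471327} \approx 1.6942$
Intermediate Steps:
$H = -125981$ ($H = 52978 - 178959 = -125981$)
$\frac{111704}{H} - \frac{213355}{-82667} = \frac{111704}{-125981} - \frac{213355}{-82667} = 111704 \left(- \frac{1}{125981}\right) - - \frac{213355}{82667} = - \frac{111704}{125981} + \frac{213355}{82667} = \frac{17644441687}{10414471327}$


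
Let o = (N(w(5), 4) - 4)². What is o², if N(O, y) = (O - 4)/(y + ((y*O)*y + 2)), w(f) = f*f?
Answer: 2750058481/11316496 ≈ 243.01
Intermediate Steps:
w(f) = f²
N(O, y) = (-4 + O)/(2 + y + O*y²) (N(O, y) = (-4 + O)/(y + ((O*y)*y + 2)) = (-4 + O)/(y + (O*y² + 2)) = (-4 + O)/(y + (2 + O*y²)) = (-4 + O)/(2 + y + O*y²))
o = 52441/3364 (o = ((-4 + 5²)/(2 + 4 + 5²*4²) - 4)² = ((-4 + 25)/(2 + 4 + 25*16) - 4)² = (21/(2 + 4 + 400) - 4)² = (21/406 - 4)² = ((1/406)*21 - 4)² = (3/58 - 4)² = (-229/58)² = 52441/3364 ≈ 15.589)
o² = (52441/3364)² = 2750058481/11316496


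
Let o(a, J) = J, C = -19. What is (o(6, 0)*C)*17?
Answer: 0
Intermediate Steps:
(o(6, 0)*C)*17 = (0*(-19))*17 = 0*17 = 0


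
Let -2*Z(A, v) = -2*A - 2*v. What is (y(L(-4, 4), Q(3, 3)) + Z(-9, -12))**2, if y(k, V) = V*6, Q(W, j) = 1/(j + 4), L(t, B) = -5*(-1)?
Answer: 19881/49 ≈ 405.73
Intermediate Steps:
L(t, B) = 5
Z(A, v) = A + v (Z(A, v) = -(-2*A - 2*v)/2 = A + v)
Q(W, j) = 1/(4 + j)
y(k, V) = 6*V
(y(L(-4, 4), Q(3, 3)) + Z(-9, -12))**2 = (6/(4 + 3) + (-9 - 12))**2 = (6/7 - 21)**2 = (-141/7)**2 = 19881/49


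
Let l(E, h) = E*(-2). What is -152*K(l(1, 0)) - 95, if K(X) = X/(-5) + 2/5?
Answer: -1083/5 ≈ -216.60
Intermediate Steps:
l(E, h) = -2*E
K(X) = 2/5 - X/5 (K(X) = X*(-1/5) + 2*(1/5) = -X/5 + 2/5 = 2/5 - X/5)
-152*K(l(1, 0)) - 95 = -152*(2/5 - (-2)/5) - 95 = -152*(2/5 - 1/5*(-2)) - 95 = -152*(2/5 + 2/5) - 95 = -152*4/5 - 95 = -608/5 - 95 = -1083/5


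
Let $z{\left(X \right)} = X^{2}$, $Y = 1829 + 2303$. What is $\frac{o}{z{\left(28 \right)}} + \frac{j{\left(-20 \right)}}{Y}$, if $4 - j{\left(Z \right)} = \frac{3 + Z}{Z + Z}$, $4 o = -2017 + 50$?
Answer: $- \frac{1449363}{2313920} \approx -0.62637$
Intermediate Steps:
$o = - \frac{1967}{4}$ ($o = \frac{-2017 + 50}{4} = \frac{1}{4} \left(-1967\right) = - \frac{1967}{4} \approx -491.75$)
$Y = 4132$
$j{\left(Z \right)} = 4 - \frac{3 + Z}{2 Z}$ ($j{\left(Z \right)} = 4 - \frac{3 + Z}{Z + Z} = 4 - \frac{3 + Z}{2 Z}$)
$\frac{o}{z{\left(28 \right)}} + \frac{j{\left(-20 \right)}}{Y} = - \frac{1967}{4 \cdot 28^{2}} + \frac{\frac{1}{2} \frac{1}{-20} \left(-3 + 7 \left(-20\right)\right)}{4132} = - \frac{1967}{4 \cdot 784} + \frac{1}{2} \left(- \frac{1}{20}\right) \left(-3 - 140\right) \frac{1}{4132} = \left(- \frac{1967}{4}\right) \frac{1}{784} + \frac{1}{2} \left(- \frac{1}{20}\right) \left(-143\right) \frac{1}{4132} = - \frac{281}{448} + \frac{143}{40} \cdot \frac{1}{4132} = - \frac{281}{448} + \frac{143}{165280} = - \frac{1449363}{2313920}$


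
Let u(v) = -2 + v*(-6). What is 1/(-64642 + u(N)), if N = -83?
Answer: -1/64146 ≈ -1.5589e-5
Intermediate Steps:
u(v) = -2 - 6*v
1/(-64642 + u(N)) = 1/(-64642 + (-2 - 6*(-83))) = 1/(-64642 + (-2 + 498)) = 1/(-64642 + 496) = 1/(-64146) = -1/64146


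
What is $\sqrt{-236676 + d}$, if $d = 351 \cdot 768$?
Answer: $2 \sqrt{8223} \approx 181.36$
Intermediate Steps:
$d = 269568$
$\sqrt{-236676 + d} = \sqrt{-236676 + 269568} = \sqrt{32892} = 2 \sqrt{8223}$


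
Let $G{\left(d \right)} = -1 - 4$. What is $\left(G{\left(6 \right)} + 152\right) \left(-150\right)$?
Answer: $-22050$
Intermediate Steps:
$G{\left(d \right)} = -5$
$\left(G{\left(6 \right)} + 152\right) \left(-150\right) = \left(-5 + 152\right) \left(-150\right) = 147 \left(-150\right) = -22050$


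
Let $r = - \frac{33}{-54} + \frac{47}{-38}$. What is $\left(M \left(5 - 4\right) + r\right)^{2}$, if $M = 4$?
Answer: $\frac{332929}{29241} \approx 11.386$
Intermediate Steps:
$r = - \frac{107}{171}$ ($r = \left(-33\right) \left(- \frac{1}{54}\right) + 47 \left(- \frac{1}{38}\right) = \frac{11}{18} - \frac{47}{38} = - \frac{107}{171} \approx -0.62573$)
$\left(M \left(5 - 4\right) + r\right)^{2} = \left(4 \left(5 - 4\right) - \frac{107}{171}\right)^{2} = \left(4 \cdot 1 - \frac{107}{171}\right)^{2} = \left(4 - \frac{107}{171}\right)^{2} = \left(\frac{577}{171}\right)^{2} = \frac{332929}{29241}$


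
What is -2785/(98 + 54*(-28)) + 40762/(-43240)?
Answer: 15696483/15285340 ≈ 1.0269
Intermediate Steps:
-2785/(98 + 54*(-28)) + 40762/(-43240) = -2785/(98 - 1512) + 40762*(-1/43240) = -2785/(-1414) - 20381/21620 = -2785*(-1/1414) - 20381/21620 = 2785/1414 - 20381/21620 = 15696483/15285340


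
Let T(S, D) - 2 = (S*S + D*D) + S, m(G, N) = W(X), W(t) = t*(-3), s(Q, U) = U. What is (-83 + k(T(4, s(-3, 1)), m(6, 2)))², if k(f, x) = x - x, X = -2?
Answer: 6889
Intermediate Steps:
W(t) = -3*t
m(G, N) = 6 (m(G, N) = -3*(-2) = 6)
T(S, D) = 2 + S + D² + S² (T(S, D) = 2 + ((S*S + D*D) + S) = 2 + ((S² + D²) + S) = 2 + ((D² + S²) + S) = 2 + (S + D² + S²) = 2 + S + D² + S²)
k(f, x) = 0
(-83 + k(T(4, s(-3, 1)), m(6, 2)))² = (-83 + 0)² = (-83)² = 6889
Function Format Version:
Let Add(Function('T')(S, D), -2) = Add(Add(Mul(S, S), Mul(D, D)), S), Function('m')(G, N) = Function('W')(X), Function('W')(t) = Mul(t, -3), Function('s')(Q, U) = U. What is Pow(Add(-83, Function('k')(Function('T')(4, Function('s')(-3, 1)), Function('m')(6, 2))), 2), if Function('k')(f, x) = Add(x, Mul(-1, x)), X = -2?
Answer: 6889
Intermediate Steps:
Function('W')(t) = Mul(-3, t)
Function('m')(G, N) = 6 (Function('m')(G, N) = Mul(-3, -2) = 6)
Function('T')(S, D) = Add(2, S, Pow(D, 2), Pow(S, 2)) (Function('T')(S, D) = Add(2, Add(Add(Mul(S, S), Mul(D, D)), S)) = Add(2, Add(Add(Pow(S, 2), Pow(D, 2)), S)) = Add(2, Add(Add(Pow(D, 2), Pow(S, 2)), S)) = Add(2, Add(S, Pow(D, 2), Pow(S, 2))) = Add(2, S, Pow(D, 2), Pow(S, 2)))
Function('k')(f, x) = 0
Pow(Add(-83, Function('k')(Function('T')(4, Function('s')(-3, 1)), Function('m')(6, 2))), 2) = Pow(Add(-83, 0), 2) = Pow(-83, 2) = 6889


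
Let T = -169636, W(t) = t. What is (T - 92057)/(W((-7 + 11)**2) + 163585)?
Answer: -261693/163601 ≈ -1.5996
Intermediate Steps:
(T - 92057)/(W((-7 + 11)**2) + 163585) = (-169636 - 92057)/((-7 + 11)**2 + 163585) = -261693/(4**2 + 163585) = -261693/(16 + 163585) = -261693/163601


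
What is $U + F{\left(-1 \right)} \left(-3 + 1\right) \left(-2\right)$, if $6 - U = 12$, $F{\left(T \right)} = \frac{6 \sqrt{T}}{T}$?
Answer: $-6 - 24 i \approx -6.0 - 24.0 i$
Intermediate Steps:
$F{\left(T \right)} = \frac{6}{\sqrt{T}}$
$U = -6$ ($U = 6 - 12 = -6$)
$U + F{\left(-1 \right)} \left(-3 + 1\right) \left(-2\right) = -6 + \frac{6}{i} \left(-3 + 1\right) \left(-2\right) = -6 + 6 \left(- i\right) \left(-2\right) \left(-2\right) = -6 + - 6 i \left(-2\right) \left(-2\right) = -6 + 12 i \left(-2\right) = -6 - 24 i$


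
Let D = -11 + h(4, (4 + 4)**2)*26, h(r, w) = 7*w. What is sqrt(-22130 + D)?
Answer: I*sqrt(10493) ≈ 102.44*I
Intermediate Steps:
D = 11637 (D = -11 + (7*(4 + 4)**2)*26 = -11 + (7*8**2)*26 = -11 + (7*64)*26 = -11 + 448*26 = -11 + 11648 = 11637)
sqrt(-22130 + D) = sqrt(-22130 + 11637) = sqrt(-10493) = I*sqrt(10493)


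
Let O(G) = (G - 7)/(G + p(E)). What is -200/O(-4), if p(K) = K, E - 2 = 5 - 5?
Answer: -400/11 ≈ -36.364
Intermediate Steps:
E = 2 (E = 2 + (5 - 5) = 2 + 0 = 2)
O(G) = (-7 + G)/(2 + G) (O(G) = (G - 7)/(G + 2) = (-7 + G)/(2 + G))
-200/O(-4) = -200*(2 - 4)/(-7 - 4) = -200/(-11/(-2)) = -200/((-½*(-11))) = -200/11/2 = -200*2/11 = -400/11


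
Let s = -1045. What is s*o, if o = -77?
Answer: 80465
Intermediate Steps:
s*o = -1045*(-77) = 80465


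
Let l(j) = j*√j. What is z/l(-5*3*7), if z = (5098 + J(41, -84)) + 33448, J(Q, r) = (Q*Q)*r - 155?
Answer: -34271*I*√105/3675 ≈ -95.557*I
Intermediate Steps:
J(Q, r) = -155 + r*Q² (J(Q, r) = Q²*r - 155 = r*Q² - 155 = -155 + r*Q²)
l(j) = j^(3/2)
z = -102813 (z = (5098 + (-155 - 84*41²)) + 33448 = (5098 + (-155 - 84*1681)) + 33448 = (5098 + (-155 - 141204)) + 33448 = (5098 - 141359) + 33448 = -136261 + 33448 = -102813)
z/l(-5*3*7) = -102813*√7*(I*√15/225)/49 = -102813*I*√105/11025 = -34271*I*√105/3675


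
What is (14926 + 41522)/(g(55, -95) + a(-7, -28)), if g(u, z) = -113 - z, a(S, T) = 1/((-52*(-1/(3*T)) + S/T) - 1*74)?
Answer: -58771776/18755 ≈ -3133.7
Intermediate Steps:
a(S, T) = 1/(-74 + 52/(3*T) + S/T) (a(S, T) = 1/((-52*(-1/(3*T)) + S/T) - 74) = 1/((-(-52)/(3*T) + S/T) - 74) = 1/((52/(3*T) + S/T) - 74) = 1/(-74 + 52/(3*T) + S/T))
(14926 + 41522)/(g(55, -95) + a(-7, -28)) = (14926 + 41522)/((-113 - 1*(-95)) + 3*(-28)/(52 - 222*(-28) + 3*(-7))) = 56448/((-113 + 95) + 3*(-28)/(52 + 6216 - 21)) = 56448/(-18 + 3*(-28)/6247) = 56448/(-18 + 3*(-28)*(1/6247)) = 56448/(-18 - 84/6247) = 56448/(-112530/6247) = 56448*(-6247/112530) = -58771776/18755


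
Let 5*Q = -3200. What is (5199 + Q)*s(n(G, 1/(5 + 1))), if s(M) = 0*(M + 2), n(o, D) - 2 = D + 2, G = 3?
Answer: 0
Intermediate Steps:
Q = -640 (Q = (⅕)*(-3200) = -640)
n(o, D) = 4 + D (n(o, D) = 2 + (D + 2) = 2 + (2 + D) = 4 + D)
s(M) = 0 (s(M) = 0*(2 + M) = 0)
(5199 + Q)*s(n(G, 1/(5 + 1))) = (5199 - 640)*0 = 4559*0 = 0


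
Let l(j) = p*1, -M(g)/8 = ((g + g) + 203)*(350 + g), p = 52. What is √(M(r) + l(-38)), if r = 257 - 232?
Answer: 2*I*√189737 ≈ 871.18*I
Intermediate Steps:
r = 25
M(g) = -8*(203 + 2*g)*(350 + g) (M(g) = -8*((g + g) + 203)*(350 + g) = -8*(2*g + 203)*(350 + g) = -8*(203 + 2*g)*(350 + g))
l(j) = 52 (l(j) = 52*1 = 52)
√(M(r) + l(-38)) = √((-568400 - 7224*25 - 16*25²) + 52) = √((-568400 - 180600 - 16*625) + 52) = √((-568400 - 180600 - 10000) + 52) = √(-759000 + 52) = √(-758948) = 2*I*√189737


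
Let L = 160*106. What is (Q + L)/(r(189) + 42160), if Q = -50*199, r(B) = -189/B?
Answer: 7010/42159 ≈ 0.16628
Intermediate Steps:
L = 16960
Q = -9950
(Q + L)/(r(189) + 42160) = (-9950 + 16960)/(-189/189 + 42160) = 7010/(-189*1/189 + 42160) = 7010/(-1 + 42160) = 7010/42159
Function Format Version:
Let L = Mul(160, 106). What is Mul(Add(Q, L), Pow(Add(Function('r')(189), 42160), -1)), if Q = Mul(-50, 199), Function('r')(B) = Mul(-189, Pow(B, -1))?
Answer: Rational(7010, 42159) ≈ 0.16628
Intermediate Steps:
L = 16960
Q = -9950
Mul(Add(Q, L), Pow(Add(Function('r')(189), 42160), -1)) = Mul(Add(-9950, 16960), Pow(Add(Mul(-189, Pow(189, -1)), 42160), -1)) = Mul(7010, Pow(Add(Mul(-189, Rational(1, 189)), 42160), -1)) = Mul(7010, Pow(Add(-1, 42160), -1)) = Mul(7010, Pow(42159, -1)) = Mul(7010, Rational(1, 42159)) = Rational(7010, 42159)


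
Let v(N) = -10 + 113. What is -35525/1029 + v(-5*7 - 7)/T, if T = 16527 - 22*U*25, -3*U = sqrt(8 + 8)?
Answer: -37534736/1087401 ≈ -34.518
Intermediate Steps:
U = -4/3 (U = -sqrt(8 + 8)/3 = -sqrt(16)/3 = -1/3*4 = -4/3 ≈ -1.3333)
v(N) = 103
T = 51781/3 (T = 16527 - 22*(-4/3)*25 = 16527 - (-88)*25/3 = 16527 - 1*(-2200/3) = 16527 + 2200/3 = 51781/3 ≈ 17260.)
-35525/1029 + v(-5*7 - 7)/T = -35525/1029 + 103/(51781/3) = -35525*1/1029 + 103*(3/51781) = -725/21 + 309/51781 = -37534736/1087401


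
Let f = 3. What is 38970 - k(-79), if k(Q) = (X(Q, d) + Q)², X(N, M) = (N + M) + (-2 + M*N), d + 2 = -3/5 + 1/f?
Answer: 967194/25 ≈ 38688.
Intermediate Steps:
d = -34/15 (d = -2 + (-3/5 + 1/3) = -2 + (-3*⅕ + 1*(⅓)) = -2 + (-⅗ + ⅓) = -2 - 4/15 = -34/15 ≈ -2.2667)
X(N, M) = -2 + M + N + M*N (X(N, M) = (M + N) + (-2 + M*N) = -2 + M + N + M*N)
k(Q) = (-64/15 - 4*Q/15)² (k(Q) = ((-2 - 34/15 + Q - 34*Q/15) + Q)² = ((-64/15 - 19*Q/15) + Q)² = (-64/15 - 4*Q/15)²)
38970 - k(-79) = 38970 - 16*(16 - 79)²/225 = 38970 - 16*(-63)²/225 = 38970 - 16*3969/225 = 38970 - 1*7056/25 = 38970 - 7056/25 = 967194/25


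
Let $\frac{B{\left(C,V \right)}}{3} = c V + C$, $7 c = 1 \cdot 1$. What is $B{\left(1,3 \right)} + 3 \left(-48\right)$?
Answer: $- \frac{978}{7} \approx -139.71$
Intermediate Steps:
$c = \frac{1}{7}$ ($c = \frac{1 \cdot 1}{7} = \frac{1}{7} \cdot 1 = \frac{1}{7} \approx 0.14286$)
$B{\left(C,V \right)} = 3 C + \frac{3 V}{7}$ ($B{\left(C,V \right)} = 3 \left(\frac{V}{7} + C\right) = 3 \left(C + \frac{V}{7}\right) = 3 C + \frac{3 V}{7}$)
$B{\left(1,3 \right)} + 3 \left(-48\right) = \left(3 \cdot 1 + \frac{3}{7} \cdot 3\right) + 3 \left(-48\right) = \left(3 + \frac{9}{7}\right) - 144 = \frac{30}{7} - 144 = - \frac{978}{7}$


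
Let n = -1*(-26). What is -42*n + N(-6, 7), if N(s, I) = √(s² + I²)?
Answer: -1092 + √85 ≈ -1082.8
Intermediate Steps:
N(s, I) = √(I² + s²)
n = 26
-42*n + N(-6, 7) = -42*26 + √(7² + (-6)²) = -1092 + √(49 + 36) = -1092 + √85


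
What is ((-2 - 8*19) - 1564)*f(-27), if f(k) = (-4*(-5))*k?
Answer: 927720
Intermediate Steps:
f(k) = 20*k
((-2 - 8*19) - 1564)*f(-27) = ((-2 - 8*19) - 1564)*(20*(-27)) = ((-2 - 152) - 1564)*(-540) = (-154 - 1564)*(-540) = -1718*(-540) = 927720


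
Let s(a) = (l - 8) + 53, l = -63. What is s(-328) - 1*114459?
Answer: -114477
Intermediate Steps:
s(a) = -18 (s(a) = (-63 - 8) + 53 = -71 + 53 = -18)
s(-328) - 1*114459 = -18 - 1*114459 = -18 - 114459 = -114477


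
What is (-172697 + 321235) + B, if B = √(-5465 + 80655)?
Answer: 148538 + √75190 ≈ 1.4881e+5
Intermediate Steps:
B = √75190 ≈ 274.21
(-172697 + 321235) + B = (-172697 + 321235) + √75190 = 148538 + √75190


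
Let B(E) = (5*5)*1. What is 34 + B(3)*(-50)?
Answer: -1216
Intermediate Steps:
B(E) = 25 (B(E) = 25*1 = 25)
34 + B(3)*(-50) = 34 + 25*(-50) = 34 - 1250 = -1216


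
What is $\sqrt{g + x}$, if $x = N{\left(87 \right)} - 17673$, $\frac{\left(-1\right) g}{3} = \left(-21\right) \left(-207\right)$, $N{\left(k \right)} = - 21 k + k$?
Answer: $3 i \sqrt{3606} \approx 180.15 i$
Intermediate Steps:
$N{\left(k \right)} = - 20 k$
$g = -13041$ ($g = - 3 \left(\left(-21\right) \left(-207\right)\right) = \left(-3\right) 4347 = -13041$)
$x = -19413$ ($x = \left(-20\right) 87 - 17673 = -1740 - 17673 = -19413$)
$\sqrt{g + x} = \sqrt{-13041 - 19413} = \sqrt{-32454} = 3 i \sqrt{3606}$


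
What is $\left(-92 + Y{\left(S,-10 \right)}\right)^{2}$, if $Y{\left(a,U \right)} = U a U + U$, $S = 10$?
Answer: $806404$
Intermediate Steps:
$Y{\left(a,U \right)} = U + a U^{2}$ ($Y{\left(a,U \right)} = a U^{2} + U = U + a U^{2}$)
$\left(-92 + Y{\left(S,-10 \right)}\right)^{2} = \left(-92 - 10 \left(1 - 100\right)\right)^{2} = \left(-92 - -990\right)^{2} = \left(-92 + 990\right)^{2} = 898^{2} = 806404$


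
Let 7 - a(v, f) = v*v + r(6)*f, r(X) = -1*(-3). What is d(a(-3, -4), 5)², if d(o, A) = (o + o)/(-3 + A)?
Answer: 100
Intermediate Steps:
r(X) = 3
a(v, f) = 7 - v² - 3*f (a(v, f) = 7 - (v*v + 3*f) = 7 - (v² + 3*f) = 7 + (-v² - 3*f) = 7 - v² - 3*f)
d(o, A) = 2*o/(-3 + A) (d(o, A) = (2*o)/(-3 + A) = 2*o/(-3 + A))
d(a(-3, -4), 5)² = (2*(7 - 1*(-3)² - 3*(-4))/(-3 + 5))² = (2*(7 - 1*9 + 12)/2)² = (2*(7 - 9 + 12)*(½))² = (2*10*(½))² = 10² = 100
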